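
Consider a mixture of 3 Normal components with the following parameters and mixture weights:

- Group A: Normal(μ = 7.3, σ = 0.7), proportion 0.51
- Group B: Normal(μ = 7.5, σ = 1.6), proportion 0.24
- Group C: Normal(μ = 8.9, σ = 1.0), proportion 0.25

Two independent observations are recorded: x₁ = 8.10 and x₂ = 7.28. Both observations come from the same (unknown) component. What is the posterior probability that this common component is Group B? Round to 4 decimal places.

0.1279

By Bayes' theorem, P(k | x) = w_k f_k(x) / Σ_j w_j f_j(x).
Since both observations come from the same component, the likelihood for component k is f_k(x₁)·f_k(x₂).
  L_A = [(1/(0.7·√(2π)))·exp(−(8.10−7.3)²/(2·0.7²)) = 0.569918·exp(-0.65306) = 0.296614] × [0.569685] = 0.168976
  L_B = [(1/(1.6·√(2π)))·exp(−(8.10−7.5)²/(2·1.6²)) = 0.249339·exp(-0.07031) = 0.232409] × [0.246993] = 0.0574035
  L_C = [(1/(1.0·√(2π)))·exp(−(8.10−8.9)²/(2·1.0²)) = 0.398942·exp(-0.32000) = 0.289692] × [0.107406] = 0.0311146
Prior × likelihood for each component:
  w_A·L_A = 0.51 × 0.168976 = 0.0861779
  w_B·L_B = 0.24 × 0.0574035 = 0.0137768
  w_C·L_C = 0.25 × 0.0311146 = 0.00777866
Evidence: 0.0861779 + 0.0137768 + 0.00777866 = 0.107733
Responsibility of Group B: 0.0137768 / 0.107733 ≈ 0.1279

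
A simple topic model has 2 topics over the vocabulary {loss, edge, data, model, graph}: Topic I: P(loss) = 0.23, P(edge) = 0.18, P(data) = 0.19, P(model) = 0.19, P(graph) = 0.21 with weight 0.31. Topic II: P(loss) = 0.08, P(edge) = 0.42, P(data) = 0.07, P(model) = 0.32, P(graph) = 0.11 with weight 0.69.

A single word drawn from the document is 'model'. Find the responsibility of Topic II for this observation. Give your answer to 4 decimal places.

Apply Bayes' rule: the posterior for each component is proportional to its prior times its likelihood at x.
Categorical probabilities:
  p_I = 0.19
  p_II = 0.32
Unnormalised posteriors:
  P(Z=I)·p_I = 0.31 × 0.19 = 0.0589
  P(Z=II)·p_II = 0.69 × 0.32 = 0.2208
Evidence: 0.0589 + 0.2208 = 0.2797
So the posterior for Topic II is 0.2208 / 0.2797 ≈ 0.7894.

0.7894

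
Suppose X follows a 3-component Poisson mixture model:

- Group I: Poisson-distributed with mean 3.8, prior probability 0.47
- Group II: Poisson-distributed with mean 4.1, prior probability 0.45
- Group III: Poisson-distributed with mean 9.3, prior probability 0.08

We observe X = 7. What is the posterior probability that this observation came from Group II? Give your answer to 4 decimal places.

0.4692

The responsibility of component k is w_k f_k(x) divided by Σ_j w_j f_j(x).
Poisson probabilities:
  p_I = 0.050785
  p_II = 0.0640397
  p_III = 0.109147
Multiply by the mixture weights:
  w_I·p_I = 0.47 × 0.050785 = 0.023869
  w_II·p_II = 0.45 × 0.0640397 = 0.0288179
  w_III·p_III = 0.08 × 0.109147 = 0.00873175
Denominator: 0.023869 + 0.0288179 + 0.00873175 = 0.0614186
Responsibility of Group II: 0.0288179 / 0.0614186 ≈ 0.4692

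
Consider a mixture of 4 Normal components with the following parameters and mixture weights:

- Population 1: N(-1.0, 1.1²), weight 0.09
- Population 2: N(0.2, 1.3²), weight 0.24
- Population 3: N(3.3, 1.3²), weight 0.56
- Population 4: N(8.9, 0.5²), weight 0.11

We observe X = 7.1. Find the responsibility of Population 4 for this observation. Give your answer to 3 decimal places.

The responsibility of component k is π_k f_k(x) divided by Σ_j π_j f_j(x).
Component likelihoods at x = 7.1:
  L_1 = 6.09694e-13
  L_2 = 2.34197e-07
  L_3 = 0.00428133
  L_4 = 0.0012238
Multiply by the mixture weights:
  π_1·L_1 = 0.09 × 6.09694e-13 = 5.48725e-14
  π_2·L_2 = 0.24 × 2.34197e-07 = 5.62074e-08
  π_3·L_3 = 0.56 × 0.00428133 = 0.00239754
  π_4·L_4 = 0.11 × 0.0012238 = 0.000134618
Sum: 5.48725e-14 + 5.62074e-08 + 0.00239754 + 0.000134618 = 0.00253222
P(Population 4 | data) ≈ 0.053

0.053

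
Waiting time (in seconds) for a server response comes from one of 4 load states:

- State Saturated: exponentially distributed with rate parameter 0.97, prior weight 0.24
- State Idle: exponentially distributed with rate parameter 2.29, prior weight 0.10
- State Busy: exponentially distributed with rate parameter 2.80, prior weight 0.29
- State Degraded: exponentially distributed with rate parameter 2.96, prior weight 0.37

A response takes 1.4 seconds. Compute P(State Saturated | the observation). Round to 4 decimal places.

P(component k | x) = P(Z=k)·f_k(x) / marginal(x), where marginal(x) = Σ_j P(Z=j)·f_j(x).
Evaluate each component's likelihood at the observed value:
  f_Saturated = 0.249459
  f_Idle = 0.0927871
  f_Busy = 0.0555551
  f_Degraded = 0.0469435
Unnormalised posteriors:
  P(Z=Saturated)·f_Saturated = 0.24 × 0.249459 = 0.0598702
  P(Z=Idle)·f_Idle = 0.10 × 0.0927871 = 0.00927871
  P(Z=Busy)·f_Busy = 0.29 × 0.0555551 = 0.016111
  P(Z=Degraded)·f_Degraded = 0.37 × 0.0469435 = 0.0173691
Evidence: 0.0598702 + 0.00927871 + 0.016111 + 0.0173691 = 0.102629
So the posterior for State Saturated is 0.0598702 / 0.102629 ≈ 0.5834.

0.5834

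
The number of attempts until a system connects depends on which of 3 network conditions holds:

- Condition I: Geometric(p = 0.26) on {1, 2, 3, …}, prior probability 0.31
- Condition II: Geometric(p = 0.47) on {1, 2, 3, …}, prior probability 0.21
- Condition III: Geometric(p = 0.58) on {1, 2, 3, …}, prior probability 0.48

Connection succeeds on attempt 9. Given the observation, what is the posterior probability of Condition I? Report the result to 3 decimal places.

0.891

Posterior ∝ prior × likelihood, so P(k | x) ∝ w_k f_k(x); normalise over all components.
Geometric probabilities:
  f_I = 0.26·(1−0.26)^8 = 0.26·0.0899195 = 0.0233791
  f_II = 0.47·(1−0.47)^8 = 0.47·0.00622597 = 0.00292621
  f_III = 0.58·(1−0.58)^8 = 0.58·0.000968265 = 0.000561594
Unnormalised posteriors:
  w_I·f_I = 0.31 × 0.0233791 = 0.00724751
  w_II·f_II = 0.21 × 0.00292621 = 0.000614503
  w_III·f_III = 0.48 × 0.000561594 = 0.000269565
Denominator: 0.00724751 + 0.000614503 + 0.000269565 = 0.00813158
P(Condition I | data) ≈ 0.891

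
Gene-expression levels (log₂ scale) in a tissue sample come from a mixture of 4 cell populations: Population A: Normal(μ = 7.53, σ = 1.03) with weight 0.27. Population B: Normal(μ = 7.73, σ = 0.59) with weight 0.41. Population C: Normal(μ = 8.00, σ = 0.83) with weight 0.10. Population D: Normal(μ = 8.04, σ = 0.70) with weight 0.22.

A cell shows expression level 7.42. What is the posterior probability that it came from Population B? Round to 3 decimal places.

0.516

Apply Bayes' rule: the posterior for each component is proportional to its prior times its likelihood at x.
Evaluate each component's likelihood at the observed value:
  f_A = (1/(1.03·√(2π)))·exp(−(7.42−7.53)²/(2·1.03²)) = 0.387323·exp(-0.00570) = 0.38512
  f_B = (1/(0.59·√(2π)))·exp(−(7.42−7.73)²/(2·0.59²)) = 0.676173·exp(-0.13804) = 0.588993
  f_C = (1/(0.83·√(2π)))·exp(−(7.42−8.00)²/(2·0.83²)) = 0.480653·exp(-0.24416) = 0.376527
  f_D = (1/(0.70·√(2π)))·exp(−(7.42−8.04)²/(2·0.70²)) = 0.569918·exp(-0.39224) = 0.385001
Prior × likelihood for each component:
  π_A·f_A = 0.27 × 0.38512 = 0.103982
  π_B·f_B = 0.41 × 0.588993 = 0.241487
  π_C·f_C = 0.10 × 0.376527 = 0.0376527
  π_D·f_D = 0.22 × 0.385001 = 0.0847003
Sum: 0.103982 + 0.241487 + 0.0376527 + 0.0847003 = 0.467823
So the posterior for Population B is 0.241487 / 0.467823 ≈ 0.516.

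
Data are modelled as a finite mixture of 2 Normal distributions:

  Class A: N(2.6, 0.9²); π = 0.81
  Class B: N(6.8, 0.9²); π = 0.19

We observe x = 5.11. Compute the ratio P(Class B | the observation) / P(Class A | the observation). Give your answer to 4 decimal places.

Posterior odds = (w_i f_i(x)) / (w_j f_j(x)); the normalising sum cancels.
Evaluate each component's likelihood at the observed value:
  L_A = (1/(0.9·√(2π)))·exp(−(5.11−2.6)²/(2·0.9²)) = 0.443269·exp(-3.88895) = 0.00907231
  L_B = (1/(0.9·√(2π)))·exp(−(5.11−6.8)²/(2·0.9²)) = 0.443269·exp(-1.76302) = 0.0760319
0.0144461 / 0.00734857 ≈ 1.9658

1.9658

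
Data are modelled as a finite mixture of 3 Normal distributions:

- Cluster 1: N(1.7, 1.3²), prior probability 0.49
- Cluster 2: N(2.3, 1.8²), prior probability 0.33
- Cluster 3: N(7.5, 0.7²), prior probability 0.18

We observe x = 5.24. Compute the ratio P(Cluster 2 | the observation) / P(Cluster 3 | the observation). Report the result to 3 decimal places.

34.454

Posterior odds = (P(Z=i) f_i(x)) / (P(Z=j) f_j(x)); the normalising sum cancels.
Component likelihoods at x = 5.24:
  L_1 = (1/(1.3·√(2π)))·exp(−(5.24−1.7)²/(2·1.3²)) = 0.306879·exp(-3.70757) = 0.00752988
  L_2 = (1/(1.8·√(2π)))·exp(−(5.24−2.3)²/(2·1.8²)) = 0.221635·exp(-1.33389) = 0.0583898
  L_3 = (1/(0.7·√(2π)))·exp(−(5.24−7.5)²/(2·0.7²)) = 0.569918·exp(-5.21184) = 0.00310699
Odds = (0.33/0.18) × (0.0583898/0.00310699) = 1.83333 × 18.793 ≈ 34.454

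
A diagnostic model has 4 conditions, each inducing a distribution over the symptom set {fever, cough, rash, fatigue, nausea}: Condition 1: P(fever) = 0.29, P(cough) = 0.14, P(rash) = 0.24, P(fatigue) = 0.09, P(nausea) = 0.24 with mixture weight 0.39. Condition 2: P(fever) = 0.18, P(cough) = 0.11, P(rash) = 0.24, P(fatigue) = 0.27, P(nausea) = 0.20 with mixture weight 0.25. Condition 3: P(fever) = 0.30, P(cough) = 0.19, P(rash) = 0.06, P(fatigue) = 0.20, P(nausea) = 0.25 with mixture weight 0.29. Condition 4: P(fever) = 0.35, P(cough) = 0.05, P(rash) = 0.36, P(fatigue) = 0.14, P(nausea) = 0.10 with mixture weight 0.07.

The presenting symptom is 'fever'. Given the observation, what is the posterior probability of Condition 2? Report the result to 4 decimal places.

Posterior ∝ prior × likelihood, so P(k | x) ∝ w_k f_k(x); normalise over all components.
Evaluate each component's likelihood at the observed value:
  p_1 = P(fever | comp) = 0.29
  p_2 = P(fever | comp) = 0.18
  p_3 = P(fever | comp) = 0.30
  p_4 = P(fever | comp) = 0.35
Weight by the priors:
  w_1·p_1 = 0.39 × 0.29 = 0.1131
  w_2·p_2 = 0.25 × 0.18 = 0.045
  w_3·p_3 = 0.29 × 0.3 = 0.087
  w_4·p_4 = 0.07 × 0.35 = 0.0245
Marginal: 0.1131 + 0.045 + 0.087 + 0.0245 = 0.2696
So the posterior for Condition 2 is 0.045 / 0.2696 ≈ 0.1669.

0.1669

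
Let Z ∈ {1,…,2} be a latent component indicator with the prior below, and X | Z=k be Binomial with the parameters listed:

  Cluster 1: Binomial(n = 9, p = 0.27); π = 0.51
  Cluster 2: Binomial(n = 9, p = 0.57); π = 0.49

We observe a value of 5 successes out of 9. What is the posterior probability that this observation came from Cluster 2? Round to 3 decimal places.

By Bayes' theorem, P(k | x) = π_k f_k(x) / Σ_j π_j f_j(x).
Evaluate each component's likelihood at the observed value:
  p_1 = 0.0513429
  p_2 = 0.25919
Prior × likelihood for each component:
  π_1·p_1 = 0.51 × 0.0513429 = 0.0261849
  π_2·p_2 = 0.49 × 0.25919 = 0.127003
Marginal: 0.0261849 + 0.127003 = 0.153188
P(Cluster 2 | data) = 0.127003 / 0.153188 ≈ 0.829

0.829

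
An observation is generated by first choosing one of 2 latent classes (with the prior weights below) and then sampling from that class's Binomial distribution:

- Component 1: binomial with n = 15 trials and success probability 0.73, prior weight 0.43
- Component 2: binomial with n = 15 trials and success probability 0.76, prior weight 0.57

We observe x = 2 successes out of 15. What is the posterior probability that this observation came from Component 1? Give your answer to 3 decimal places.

0.763

Apply Bayes' rule: the posterior for each component is proportional to its prior times its likelihood at x.
Binomial probabilities:
  f_1 = 2.26759e-06
  f_2 = 5.31573e-07
Multiply by the mixture weights:
  π_1·f_1 = 0.43 × 2.26759e-06 = 9.75062e-07
  π_2·f_2 = 0.57 × 5.31573e-07 = 3.02996e-07
Normaliser: 9.75062e-07 + 3.02996e-07 = 1.27806e-06
So the posterior for Component 1 is 9.75062e-07 / 1.27806e-06 ≈ 0.763.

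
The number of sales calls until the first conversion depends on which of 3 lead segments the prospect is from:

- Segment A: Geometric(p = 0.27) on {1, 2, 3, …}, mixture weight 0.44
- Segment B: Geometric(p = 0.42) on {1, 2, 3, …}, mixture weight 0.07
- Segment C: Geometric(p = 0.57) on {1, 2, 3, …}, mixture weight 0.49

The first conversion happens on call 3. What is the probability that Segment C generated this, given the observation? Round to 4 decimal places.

Posterior ∝ prior × likelihood, so P(k | x) ∝ P(Z=k) f_k(x); normalise over all components.
Evaluate each component's likelihood at the observed value:
  p_A = 0.27·(1−0.27)^2 = 0.27·0.5329 = 0.143883
  p_B = 0.42·(1−0.42)^2 = 0.42·0.3364 = 0.141288
  p_C = 0.57·(1−0.57)^2 = 0.57·0.1849 = 0.105393
Unnormalised posteriors:
  P(Z=A)·p_A = 0.44 × 0.143883 = 0.0633085
  P(Z=B)·p_B = 0.07 × 0.141288 = 0.00989016
  P(Z=C)·p_C = 0.49 × 0.105393 = 0.0516426
Marginal: 0.0633085 + 0.00989016 + 0.0516426 = 0.124841
Responsibility of Segment C: 0.0516426 / 0.124841 ≈ 0.4137

0.4137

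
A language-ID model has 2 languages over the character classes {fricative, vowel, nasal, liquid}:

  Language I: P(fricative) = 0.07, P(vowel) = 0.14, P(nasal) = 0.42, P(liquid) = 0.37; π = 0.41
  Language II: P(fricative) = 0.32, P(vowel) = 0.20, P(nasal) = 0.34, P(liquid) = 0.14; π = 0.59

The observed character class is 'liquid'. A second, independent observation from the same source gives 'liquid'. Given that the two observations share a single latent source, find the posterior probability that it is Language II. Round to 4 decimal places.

0.1708

Apply Bayes' rule: the posterior for each component is proportional to its prior times its likelihood at x.
Since both observations come from the same component, the likelihood for component k is f_k(x₁)·f_k(x₂).
  p_I = [P(liquid | comp) = 0.37] × [0.37] = 0.1369
  p_II = [P(liquid | comp) = 0.14] × [0.14] = 0.0196
Weight by the priors:
  π_I·p_I = 0.41 × 0.1369 = 0.056129
  π_II·p_II = 0.59 × 0.0196 = 0.011564
Evidence: 0.056129 + 0.011564 = 0.067693
P(Language II | data) ≈ 0.1708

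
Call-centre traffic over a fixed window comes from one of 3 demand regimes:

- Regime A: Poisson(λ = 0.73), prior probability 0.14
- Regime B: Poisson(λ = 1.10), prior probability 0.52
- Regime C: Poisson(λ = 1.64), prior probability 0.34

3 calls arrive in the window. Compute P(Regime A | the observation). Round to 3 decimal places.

Apply Bayes' rule: the posterior for each component is proportional to its prior times its likelihood at x.
Component likelihoods at x = 3 calls:
  f_A = e^(−0.73)·0.73^3/3! = 0.0312451
  f_B = e^(−1.10)·1.10^3/3! = 0.0738419
  f_C = e^(−1.64)·1.64^3/3! = 0.142606
Multiply by the mixture weights:
  P(Z=A)·f_A = 0.14 × 0.0312451 = 0.00437432
  P(Z=B)·f_B = 0.52 × 0.0738419 = 0.0383978
  P(Z=C)·f_C = 0.34 × 0.142606 = 0.048486
Sum: 0.00437432 + 0.0383978 + 0.048486 = 0.0912581
P(Regime A | 3 calls) = 0.00437432 / 0.0912581 ≈ 0.048

0.048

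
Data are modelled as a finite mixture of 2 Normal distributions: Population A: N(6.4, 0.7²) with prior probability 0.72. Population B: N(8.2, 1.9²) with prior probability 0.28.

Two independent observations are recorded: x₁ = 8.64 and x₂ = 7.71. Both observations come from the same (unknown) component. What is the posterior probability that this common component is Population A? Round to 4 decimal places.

0.0204

Posterior ∝ prior × likelihood, so P(k | x) ∝ π_k f_k(x); normalise over all components.
Since both observations come from the same component, the likelihood for component k is f_k(x₁)·f_k(x₂).
  L_A = [(1/(0.7·√(2π)))·exp(−(8.64−6.4)²/(2·0.7²)) = 0.569918·exp(-5.12000) = 0.00340584] × [0.0989257] = 0.000336925
  L_B = [(1/(1.9·√(2π)))·exp(−(8.64−8.2)²/(2·1.9²)) = 0.209970·exp(-0.02681) = 0.204414] × [0.203102] = 0.0415169
Weight by the priors:
  π_A·L_A = 0.72 × 0.000336925 = 0.000242586
  π_B·L_B = 0.28 × 0.0415169 = 0.0116247
Marginal: 0.000242586 + 0.0116247 = 0.0118673
P(Population A | data) ≈ 0.0204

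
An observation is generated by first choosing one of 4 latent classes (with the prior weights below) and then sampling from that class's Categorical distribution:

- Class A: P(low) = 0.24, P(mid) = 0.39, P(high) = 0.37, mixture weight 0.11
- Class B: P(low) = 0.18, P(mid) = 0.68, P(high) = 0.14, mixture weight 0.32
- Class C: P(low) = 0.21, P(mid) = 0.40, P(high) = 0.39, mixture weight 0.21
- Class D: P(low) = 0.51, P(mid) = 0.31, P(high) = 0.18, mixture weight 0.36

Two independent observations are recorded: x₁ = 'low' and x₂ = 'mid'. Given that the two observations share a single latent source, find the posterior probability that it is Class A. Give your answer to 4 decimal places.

Posterior ∝ prior × likelihood, so P(k | x) ∝ w_k f_k(x); normalise over all components.
Since both observations come from the same component, the likelihood for component k is f_k(x₁)·f_k(x₂).
  L_A = [P(low | comp) = 0.24] × [0.39] = 0.0936
  L_B = [P(low | comp) = 0.18] × [0.68] = 0.1224
  L_C = [P(low | comp) = 0.21] × [0.4] = 0.084
  L_D = [P(low | comp) = 0.51] × [0.31] = 0.1581
Prior × likelihood for each component:
  w_A·L_A = 0.11 × 0.0936 = 0.010296
  w_B·L_B = 0.32 × 0.1224 = 0.039168
  w_C·L_C = 0.21 × 0.084 = 0.01764
  w_D·L_D = 0.36 × 0.1581 = 0.056916
Denominator: 0.010296 + 0.039168 + 0.01764 + 0.056916 = 0.12402
P(Class A | data) ≈ 0.0830

0.0830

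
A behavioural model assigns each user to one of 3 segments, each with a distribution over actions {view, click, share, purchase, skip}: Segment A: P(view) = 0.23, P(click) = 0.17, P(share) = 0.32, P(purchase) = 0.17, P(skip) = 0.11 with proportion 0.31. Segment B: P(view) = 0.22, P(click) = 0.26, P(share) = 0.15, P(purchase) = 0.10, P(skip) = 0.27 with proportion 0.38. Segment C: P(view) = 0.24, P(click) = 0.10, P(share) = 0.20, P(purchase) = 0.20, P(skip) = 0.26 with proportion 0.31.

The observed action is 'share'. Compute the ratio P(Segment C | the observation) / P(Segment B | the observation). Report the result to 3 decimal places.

1.088

Posterior odds = (P(Z=i) f_i(x)) / (P(Z=j) f_j(x)); the normalising sum cancels.
Evaluate each component's likelihood at the observed value:
  p_A = 0.32
  p_B = 0.15
  p_C = 0.2
0.062 / 0.057 ≈ 1.088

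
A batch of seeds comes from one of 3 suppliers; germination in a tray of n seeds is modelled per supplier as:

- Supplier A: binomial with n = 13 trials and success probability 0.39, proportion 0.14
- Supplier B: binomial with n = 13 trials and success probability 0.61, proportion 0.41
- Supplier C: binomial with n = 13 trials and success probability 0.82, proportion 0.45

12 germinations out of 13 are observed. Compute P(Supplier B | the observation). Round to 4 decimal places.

By Bayes' theorem, P(k | x) = P(Z=k) f_k(x) / Σ_j P(Z=j) f_j(x).
Binomial probabilities:
  f_A = 9.81858e-05
  f_B = 0.0134575
  f_C = 0.216263
Multiply by the mixture weights:
  P(Z=A)·f_A = 0.14 × 9.81858e-05 = 1.3746e-05
  P(Z=B)·f_B = 0.41 × 0.0134575 = 0.0055176
  P(Z=C)·f_C = 0.45 × 0.216263 = 0.0973183
Marginal: 1.3746e-05 + 0.0055176 + 0.0973183 = 0.10285
P(Supplier B | 12 germinations out of 13) = 0.0055176 / 0.10285 ≈ 0.0536

0.0536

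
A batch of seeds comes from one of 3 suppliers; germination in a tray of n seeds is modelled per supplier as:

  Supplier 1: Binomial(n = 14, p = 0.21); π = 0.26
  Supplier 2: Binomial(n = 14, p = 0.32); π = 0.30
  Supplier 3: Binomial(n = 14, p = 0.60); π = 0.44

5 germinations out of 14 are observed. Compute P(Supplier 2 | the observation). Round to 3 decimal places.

0.591

P(component k | x) = w_k·f_k(x) / marginal(x), where marginal(x) = Σ_j w_j·f_j(x).
Evaluate each component's likelihood at the observed value:
  L_1 = 0.0979951
  L_2 = 0.208831
  L_3 = 0.0408094
Multiply by the mixture weights:
  w_1·L_1 = 0.26 × 0.0979951 = 0.0254787
  w_2·L_2 = 0.30 × 0.208831 = 0.0626492
  w_3·L_3 = 0.44 × 0.0408094 = 0.0179561
Marginal: 0.0254787 + 0.0626492 + 0.0179561 = 0.106084
So the posterior for Supplier 2 is 0.0626492 / 0.106084 ≈ 0.591.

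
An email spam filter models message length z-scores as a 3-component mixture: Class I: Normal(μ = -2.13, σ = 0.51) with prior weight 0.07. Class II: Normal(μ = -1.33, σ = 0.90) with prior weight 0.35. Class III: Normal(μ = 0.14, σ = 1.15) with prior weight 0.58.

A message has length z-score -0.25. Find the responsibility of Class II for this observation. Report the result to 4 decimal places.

By Bayes' theorem, P(k | x) = π_k f_k(x) / Σ_j π_j f_j(x).
Evaluate each component's likelihood at the observed value:
  f_I = 0.000876211
  f_II = 0.215762
  f_III = 0.32752
Weight by the priors:
  π_I·f_I = 0.07 × 0.000876211 = 6.13348e-05
  π_II·f_II = 0.35 × 0.215762 = 0.0755168
  π_III·f_III = 0.58 × 0.32752 = 0.189962
Normaliser: 6.13348e-05 + 0.0755168 + 0.189962 = 0.26554
P(Class II | the observation) = 0.0755168 / 0.26554 ≈ 0.2844

0.2844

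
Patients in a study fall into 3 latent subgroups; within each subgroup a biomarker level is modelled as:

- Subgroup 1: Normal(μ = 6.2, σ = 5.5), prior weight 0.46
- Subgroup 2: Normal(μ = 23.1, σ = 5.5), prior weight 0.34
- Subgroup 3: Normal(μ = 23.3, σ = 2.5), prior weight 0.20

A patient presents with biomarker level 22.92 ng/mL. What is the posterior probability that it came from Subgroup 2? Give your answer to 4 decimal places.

0.4361

Apply Bayes' rule: the posterior for each component is proportional to its prior times its likelihood at x.
Component likelihoods at x = 22.92 ng/mL:
  p_1 = 0.000714101
  p_2 = 0.0724961
  p_3 = 0.157744
Prior × likelihood for each component:
  P(Z=1)·p_1 = 0.46 × 0.000714101 = 0.000328486
  P(Z=2)·p_2 = 0.34 × 0.0724961 = 0.0246487
  P(Z=3)·p_3 = 0.20 × 0.157744 = 0.0315488
Evidence: 0.000328486 + 0.0246487 + 0.0315488 = 0.056526
P(Subgroup 2 | 22.92 ng/mL) ≈ 0.4361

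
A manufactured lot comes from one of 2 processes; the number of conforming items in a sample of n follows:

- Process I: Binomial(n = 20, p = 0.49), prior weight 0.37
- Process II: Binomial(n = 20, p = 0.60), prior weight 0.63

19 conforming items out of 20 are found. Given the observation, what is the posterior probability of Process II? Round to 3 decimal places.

P(component k | x) = w_k·f_k(x) / marginal(x), where marginal(x) = Σ_j w_j·f_j(x).
Binomial probabilities:
  f_I = 1.32534e-05
  f_II = 0.000487488
Prior × likelihood for each component:
  w_I·f_I = 0.37 × 1.32534e-05 = 4.90374e-06
  w_II·f_II = 0.63 × 0.000487488 = 0.000307117
Normaliser: 4.90374e-06 + 0.000307117 = 0.000312021
P(Process II | 19 conforming items out of 20) = 0.000307117 / 0.000312021 ≈ 0.984

0.984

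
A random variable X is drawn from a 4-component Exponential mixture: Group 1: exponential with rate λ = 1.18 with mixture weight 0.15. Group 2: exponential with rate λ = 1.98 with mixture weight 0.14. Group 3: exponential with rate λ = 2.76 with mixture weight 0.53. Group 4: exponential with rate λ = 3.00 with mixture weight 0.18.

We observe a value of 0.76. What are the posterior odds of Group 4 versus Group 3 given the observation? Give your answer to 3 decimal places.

0.308

The posterior odds equal the prior odds times the likelihood ratio: (π_i/π_j)·(f_i(x)/f_j(x)).
Component likelihoods at x = 0.76:
  f_1 = 1.18·e^(−1.18·0.76) = 1.18·e^(−0.8968) = 0.48129
  f_2 = 1.98·e^(−1.98·0.76) = 1.98·e^(−1.5048) = 0.439682
  f_3 = 2.76·e^(−2.76·0.76) = 2.76·e^(−2.0976) = 0.338792
  f_4 = 3.00·e^(−3.00·0.76) = 3.00·e^(−2.2800) = 0.306853
Posterior odds = (π_4·f_4) / (π_3·f_3) = (0.18·0.306853) / (0.53·0.338792) = 0.0552335 / 0.17956 ≈ 0.308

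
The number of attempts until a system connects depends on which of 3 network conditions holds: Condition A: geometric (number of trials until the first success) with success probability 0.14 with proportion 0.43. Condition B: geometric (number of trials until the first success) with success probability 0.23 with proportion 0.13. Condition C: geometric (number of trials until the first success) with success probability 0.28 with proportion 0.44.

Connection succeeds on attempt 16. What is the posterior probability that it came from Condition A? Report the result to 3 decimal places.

0.808

By Bayes' theorem, P(k | x) = π_k f_k(x) / Σ_j π_j f_j(x).
Component likelihoods at x = 16:
  L_A = 0.0145749
  L_B = 0.0045613
  L_C = 0.00202836
Prior × likelihood for each component:
  π_A·L_A = 0.43 × 0.0145749 = 0.0062672
  π_B·L_B = 0.13 × 0.0045613 = 0.000592969
  π_C·L_C = 0.44 × 0.00202836 = 0.000892479
Denominator: 0.0062672 + 0.000592969 + 0.000892479 = 0.00775264
P(Condition A | x) ≈ 0.808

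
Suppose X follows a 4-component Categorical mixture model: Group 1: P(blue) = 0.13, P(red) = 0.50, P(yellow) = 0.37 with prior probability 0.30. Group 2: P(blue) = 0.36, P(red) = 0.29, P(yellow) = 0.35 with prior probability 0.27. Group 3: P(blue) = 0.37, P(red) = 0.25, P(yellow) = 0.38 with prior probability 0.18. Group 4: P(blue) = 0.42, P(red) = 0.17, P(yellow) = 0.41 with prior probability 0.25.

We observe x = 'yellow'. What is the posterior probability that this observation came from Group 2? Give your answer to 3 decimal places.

P(component k | x) = π_k·f_k(x) / marginal(x), where marginal(x) = Σ_j π_j·f_j(x).
Component likelihoods at x = 'yellow':
  L_1 = P(yellow | comp) = 0.37
  L_2 = P(yellow | comp) = 0.35
  L_3 = P(yellow | comp) = 0.38
  L_4 = P(yellow | comp) = 0.41
Prior × likelihood for each component:
  π_1·L_1 = 0.30 × 0.37 = 0.111
  π_2·L_2 = 0.27 × 0.35 = 0.0945
  π_3·L_3 = 0.18 × 0.38 = 0.0684
  π_4·L_4 = 0.25 × 0.41 = 0.1025
Sum: 0.111 + 0.0945 + 0.0684 + 0.1025 = 0.3764
Responsibility of Group 2: 0.0945 / 0.3764 ≈ 0.251

0.251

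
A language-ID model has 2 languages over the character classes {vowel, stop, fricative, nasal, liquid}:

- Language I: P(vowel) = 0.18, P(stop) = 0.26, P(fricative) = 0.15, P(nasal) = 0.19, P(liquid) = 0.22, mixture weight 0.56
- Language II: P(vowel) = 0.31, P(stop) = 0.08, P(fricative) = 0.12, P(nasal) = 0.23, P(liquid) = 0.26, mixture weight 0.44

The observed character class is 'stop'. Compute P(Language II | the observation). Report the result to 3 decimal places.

0.195

P(component k | x) = π_k·f_k(x) / marginal(x), where marginal(x) = Σ_j π_j·f_j(x).
Evaluate each component's likelihood at the observed value:
  f_I = 0.26
  f_II = 0.08
Unnormalised posteriors:
  π_I·f_I = 0.56 × 0.26 = 0.1456
  π_II·f_II = 0.44 × 0.08 = 0.0352
Denominator: 0.1456 + 0.0352 = 0.1808
Responsibility of Language II: 0.0352 / 0.1808 ≈ 0.195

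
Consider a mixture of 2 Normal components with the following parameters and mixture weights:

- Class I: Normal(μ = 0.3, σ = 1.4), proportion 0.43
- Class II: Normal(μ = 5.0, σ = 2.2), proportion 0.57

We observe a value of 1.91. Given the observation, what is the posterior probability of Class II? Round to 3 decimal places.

By Bayes' theorem, P(k | x) = P(Z=k) f_k(x) / Σ_j P(Z=j) f_j(x).
Evaluate each component's likelihood at the observed value:
  f_I = (1/(1.4·√(2π)))·exp(−(1.91−0.3)²/(2·1.4²)) = 0.284959·exp(-0.66125) = 0.147097
  f_II = (1/(2.2·√(2π)))·exp(−(1.91−5.0)²/(2·2.2²)) = 0.181337·exp(-0.98637) = 0.0676255
Prior × likelihood for each component:
  P(Z=I)·f_I = 0.43 × 0.147097 = 0.0632519
  P(Z=II)·f_II = 0.57 × 0.0676255 = 0.0385465
Normaliser: 0.0632519 + 0.0385465 = 0.101798
So the posterior for Class II is 0.0385465 / 0.101798 ≈ 0.379.

0.379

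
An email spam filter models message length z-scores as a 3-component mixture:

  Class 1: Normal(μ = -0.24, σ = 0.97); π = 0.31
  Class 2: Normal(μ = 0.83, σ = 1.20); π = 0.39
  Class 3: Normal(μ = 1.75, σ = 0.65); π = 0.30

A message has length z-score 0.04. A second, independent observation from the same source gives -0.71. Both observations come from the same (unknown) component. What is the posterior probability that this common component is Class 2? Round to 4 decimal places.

0.2540

By Bayes' theorem, P(k | x) = π_k f_k(x) / Σ_j π_j f_j(x).
Since both observations come from the same component, the likelihood for component k is f_k(x₁)·f_k(x₂).
  f_1 = [(1/(0.97·√(2π)))·exp(−(0.04−-0.24)²/(2·0.97²)) = 0.411281·exp(-0.04166) = 0.394498] × [0.365727] = 0.144279
  f_2 = [(1/(1.20·√(2π)))·exp(−(0.04−0.83)²/(2·1.20²)) = 0.332452·exp(-0.21670) = 0.26768] × [0.145915] = 0.0390585
  f_3 = [(1/(0.65·√(2π)))·exp(−(0.04−1.75)²/(2·0.65²)) = 0.613757·exp(-3.46047) = 0.0192811] × [0.000476133] = 9.18039e-06
Multiply by the mixture weights:
  π_1·f_1 = 0.31 × 0.144279 = 0.0447264
  π_2·f_2 = 0.39 × 0.0390585 = 0.0152328
  π_3·f_3 = 0.30 × 9.18039e-06 = 2.75412e-06
Normaliser: 0.0447264 + 0.0152328 + 2.75412e-06 = 0.059962
P(Class 2 | data) = 0.0152328 / 0.059962 ≈ 0.2540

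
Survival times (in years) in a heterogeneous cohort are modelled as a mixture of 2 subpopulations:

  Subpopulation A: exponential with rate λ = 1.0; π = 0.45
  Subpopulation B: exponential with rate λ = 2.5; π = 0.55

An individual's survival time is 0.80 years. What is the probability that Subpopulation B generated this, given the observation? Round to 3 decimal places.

By Bayes' theorem, P(k | x) = w_k f_k(x) / Σ_j w_j f_j(x).
Evaluate each component's likelihood at the observed value:
  p_A = 1.0·e^(−1.0·0.80) = 1.0·e^(−0.8000) = 0.449329
  p_B = 2.5·e^(−2.5·0.80) = 2.5·e^(−2.0000) = 0.338338
Weight by the priors:
  w_A·p_A = 0.45 × 0.449329 = 0.202198
  w_B·p_B = 0.55 × 0.338338 = 0.186086
Sum: 0.202198 + 0.186086 = 0.388284
So the posterior for Subpopulation B is 0.186086 / 0.388284 ≈ 0.479.

0.479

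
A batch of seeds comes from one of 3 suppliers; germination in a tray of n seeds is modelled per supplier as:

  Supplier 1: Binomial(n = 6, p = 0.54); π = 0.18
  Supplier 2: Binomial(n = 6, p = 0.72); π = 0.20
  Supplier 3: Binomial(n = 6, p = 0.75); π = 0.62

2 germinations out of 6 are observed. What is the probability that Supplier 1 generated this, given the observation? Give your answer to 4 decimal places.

The responsibility of component k is π_k f_k(x) divided by Σ_j π_j f_j(x).
Component likelihoods at x = 2 germinations out of 6:
  f_1 = 0.195844
  f_2 = 0.0477957
  f_3 = 0.032959
Multiply by the mixture weights:
  π_1·f_1 = 0.18 × 0.195844 = 0.0352519
  π_2·f_2 = 0.20 × 0.0477957 = 0.00955913
  π_3·f_3 = 0.62 × 0.032959 = 0.0204346
Sum: 0.0352519 + 0.00955913 + 0.0204346 = 0.0652456
P(Supplier 1 | data) = 0.0352519 / 0.0652456 ≈ 0.5403

0.5403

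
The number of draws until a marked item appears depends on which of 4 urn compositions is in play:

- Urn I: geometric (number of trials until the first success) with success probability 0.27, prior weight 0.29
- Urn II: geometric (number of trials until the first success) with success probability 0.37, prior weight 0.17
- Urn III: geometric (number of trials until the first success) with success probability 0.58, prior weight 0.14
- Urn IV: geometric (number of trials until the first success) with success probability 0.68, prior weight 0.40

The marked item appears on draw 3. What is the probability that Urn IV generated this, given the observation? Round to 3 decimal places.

0.256

By Bayes' theorem, P(k | x) = π_k f_k(x) / Σ_j π_j f_j(x).
Component likelihoods at x = 3:
  f_I = 0.27·(1−0.27)^2 = 0.27·0.5329 = 0.143883
  f_II = 0.37·(1−0.37)^2 = 0.37·0.3969 = 0.146853
  f_III = 0.58·(1−0.58)^2 = 0.58·0.1764 = 0.102312
  f_IV = 0.68·(1−0.68)^2 = 0.68·0.1024 = 0.069632
Multiply by the mixture weights:
  π_I·f_I = 0.29 × 0.143883 = 0.0417261
  π_II·f_II = 0.17 × 0.146853 = 0.024965
  π_III·f_III = 0.14 × 0.102312 = 0.0143237
  π_IV·f_IV = 0.40 × 0.069632 = 0.0278528
Marginal: 0.0417261 + 0.024965 + 0.0143237 + 0.0278528 = 0.108868
So the posterior for Urn IV is 0.0278528 / 0.108868 ≈ 0.256.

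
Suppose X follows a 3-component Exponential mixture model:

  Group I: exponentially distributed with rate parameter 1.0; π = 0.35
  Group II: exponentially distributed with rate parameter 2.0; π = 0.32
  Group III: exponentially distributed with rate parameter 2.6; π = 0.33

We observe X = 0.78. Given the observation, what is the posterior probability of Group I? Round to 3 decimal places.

By Bayes' theorem, P(k | x) = w_k f_k(x) / Σ_j w_j f_j(x).
Exponential densities:
  p_I = 0.458406
  p_II = 0.420272
  p_III = 0.342156
Multiply by the mixture weights:
  w_I·p_I = 0.35 × 0.458406 = 0.160442
  w_II·p_II = 0.32 × 0.420272 = 0.134487
  w_III·p_III = 0.33 × 0.342156 = 0.112911
Evidence: 0.160442 + 0.134487 + 0.112911 = 0.407841
Responsibility of Group I: 0.160442 / 0.407841 ≈ 0.393

0.393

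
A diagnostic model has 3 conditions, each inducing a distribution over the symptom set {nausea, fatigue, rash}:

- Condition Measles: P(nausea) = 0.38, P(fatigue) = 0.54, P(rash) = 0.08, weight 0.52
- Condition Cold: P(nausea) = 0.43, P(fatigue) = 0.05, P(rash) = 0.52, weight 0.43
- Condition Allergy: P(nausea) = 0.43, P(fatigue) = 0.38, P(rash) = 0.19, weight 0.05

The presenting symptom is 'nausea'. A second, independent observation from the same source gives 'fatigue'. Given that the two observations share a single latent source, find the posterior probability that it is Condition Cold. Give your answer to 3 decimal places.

0.074

By Bayes' theorem, P(k | x) = w_k f_k(x) / Σ_j w_j f_j(x).
Since both observations come from the same component, the likelihood for component k is f_k(x₁)·f_k(x₂).
  f_Measles = [0.38] × [0.54] = 0.2052
  f_Cold = [0.43] × [0.05] = 0.0215
  f_Allergy = [0.43] × [0.38] = 0.1634
Weight by the priors:
  w_Measles·f_Measles = 0.52 × 0.2052 = 0.106704
  w_Cold·f_Cold = 0.43 × 0.0215 = 0.009245
  w_Allergy·f_Allergy = 0.05 × 0.1634 = 0.00817
Normaliser: 0.106704 + 0.009245 + 0.00817 = 0.124119
Responsibility of Condition Cold: 0.009245 / 0.124119 ≈ 0.074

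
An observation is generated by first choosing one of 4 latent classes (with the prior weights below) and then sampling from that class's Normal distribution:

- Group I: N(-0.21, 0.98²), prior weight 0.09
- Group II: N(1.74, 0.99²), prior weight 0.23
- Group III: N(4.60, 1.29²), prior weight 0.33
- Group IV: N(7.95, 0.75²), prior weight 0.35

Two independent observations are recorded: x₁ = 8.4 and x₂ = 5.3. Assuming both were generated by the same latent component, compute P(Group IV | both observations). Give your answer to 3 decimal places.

0.312

Apply Bayes' rule: the posterior for each component is proportional to its prior times its likelihood at x.
Since both observations come from the same component, the likelihood for component k is f_k(x₁)·f_k(x₂).
  p_I = [(1/(0.98·√(2π)))·exp(−(8.4−-0.21)²/(2·0.98²)) = 0.407084·exp(-38.59439) = 7.05268e-18] × [5.56212e-08] = 3.92278e-25
  p_II = [(1/(0.99·√(2π)))·exp(−(8.4−1.74)²/(2·0.99²)) = 0.402972·exp(-22.62810) = 5.99814e-11] × [0.000627134] = 3.76163e-14
  p_III = [(1/(1.29·√(2π)))·exp(−(8.4−4.60)²/(2·1.29²)) = 0.309258·exp(-4.33868) = 0.00403696] × [0.26692] = 0.00107755
  p_IV = [(1/(0.75·√(2π)))·exp(−(8.4−7.95)²/(2·0.75²)) = 0.531923·exp(-0.18000) = 0.444299] × [0.00103487] = 0.000459793
Unnormalised posteriors:
  w_I·p_I = 0.09 × 3.92278e-25 = 3.53051e-26
  w_II·p_II = 0.23 × 3.76163e-14 = 8.65175e-15
  w_III·p_III = 0.33 × 0.00107755 = 0.00035559
  w_IV·p_IV = 0.35 × 0.000459793 = 0.000160927
Normaliser: 3.53051e-26 + 8.65175e-15 + 0.00035559 + 0.000160927 = 0.000516517
So the posterior for Group IV is 0.000160927 / 0.000516517 ≈ 0.312.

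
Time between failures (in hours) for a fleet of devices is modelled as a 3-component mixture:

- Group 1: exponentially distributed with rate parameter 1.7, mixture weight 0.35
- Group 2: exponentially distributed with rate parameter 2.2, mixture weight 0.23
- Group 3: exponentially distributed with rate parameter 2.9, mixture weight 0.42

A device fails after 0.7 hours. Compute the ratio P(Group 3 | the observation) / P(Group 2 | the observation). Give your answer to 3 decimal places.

1.475

Since P(k|x) ∝ P(Z=k) f_k(x), the posterior odds are P(Z=i) f_i(x) / (P(Z=j) f_j(x)).
Evaluate each component's likelihood at the observed value:
  L_1 = 0.517176
  L_2 = 0.471638
  L_3 = 0.380873
Odds = (0.42/0.23) × (0.380873/0.471638) = 1.82609 × 0.807553 ≈ 1.475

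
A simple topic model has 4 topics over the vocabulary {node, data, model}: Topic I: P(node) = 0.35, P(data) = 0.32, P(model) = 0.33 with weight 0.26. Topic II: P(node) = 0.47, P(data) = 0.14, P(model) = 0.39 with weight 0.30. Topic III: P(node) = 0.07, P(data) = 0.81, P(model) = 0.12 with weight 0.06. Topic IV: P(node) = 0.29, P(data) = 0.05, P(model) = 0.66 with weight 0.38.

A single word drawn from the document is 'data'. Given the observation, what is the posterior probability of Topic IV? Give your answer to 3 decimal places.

P(component k | x) = P(Z=k)·f_k(x) / marginal(x), where marginal(x) = Σ_j P(Z=j)·f_j(x).
Evaluate each component's likelihood at the observed value:
  L_I = P(data | comp) = 0.32
  L_II = P(data | comp) = 0.14
  L_III = P(data | comp) = 0.81
  L_IV = P(data | comp) = 0.05
Multiply by the mixture weights:
  P(Z=I)·L_I = 0.26 × 0.32 = 0.0832
  P(Z=II)·L_II = 0.30 × 0.14 = 0.042
  P(Z=III)·L_III = 0.06 × 0.81 = 0.0486
  P(Z=IV)·L_IV = 0.38 × 0.05 = 0.019
Denominator: 0.0832 + 0.042 + 0.0486 + 0.019 = 0.1928
P(Topic IV | 'data') = 0.019 / 0.1928 ≈ 0.099

0.099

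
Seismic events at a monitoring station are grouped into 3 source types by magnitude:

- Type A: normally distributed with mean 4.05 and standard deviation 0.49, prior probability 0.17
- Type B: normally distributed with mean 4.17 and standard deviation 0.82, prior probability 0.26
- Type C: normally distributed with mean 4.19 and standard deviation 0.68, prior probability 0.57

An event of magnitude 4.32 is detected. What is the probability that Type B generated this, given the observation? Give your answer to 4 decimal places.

Posterior ∝ prior × likelihood, so P(k | x) ∝ w_k f_k(x); normalise over all components.
Component likelihoods at x = 4.32:
  L_A = (1/(0.49·√(2π)))·exp(−(4.32−4.05)²/(2·0.49²)) = 0.814168·exp(-0.15181) = 0.699492
  L_B = (1/(0.82·√(2π)))·exp(−(4.32−4.17)²/(2·0.82²)) = 0.486515·exp(-0.01673) = 0.478443
  L_C = (1/(0.68·√(2π)))·exp(−(4.32−4.19)²/(2·0.68²)) = 0.586680·exp(-0.01827) = 0.576056
Prior × likelihood for each component:
  w_A·L_A = 0.17 × 0.699492 = 0.118914
  w_B·L_B = 0.26 × 0.478443 = 0.124395
  w_C·L_C = 0.57 × 0.576056 = 0.328352
Sum: 0.118914 + 0.124395 + 0.328352 = 0.571661
Responsibility of Type B: 0.124395 / 0.571661 ≈ 0.2176

0.2176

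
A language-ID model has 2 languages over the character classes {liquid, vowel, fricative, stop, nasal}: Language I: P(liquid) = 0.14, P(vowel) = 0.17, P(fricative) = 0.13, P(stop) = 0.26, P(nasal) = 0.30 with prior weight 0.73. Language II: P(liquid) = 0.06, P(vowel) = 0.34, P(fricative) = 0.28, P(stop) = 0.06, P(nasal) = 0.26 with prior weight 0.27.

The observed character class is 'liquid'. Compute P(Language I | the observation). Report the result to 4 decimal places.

0.8632

By Bayes' theorem, P(k | x) = w_k f_k(x) / Σ_j w_j f_j(x).
Evaluate each component's likelihood at the observed value:
  p_I = P(liquid | comp) = 0.14
  p_II = P(liquid | comp) = 0.06
Unnormalised posteriors:
  w_I·p_I = 0.73 × 0.14 = 0.1022
  w_II·p_II = 0.27 × 0.06 = 0.0162
Evidence: 0.1022 + 0.0162 = 0.1184
P(Language I | x) = 0.1022 / 0.1184 ≈ 0.8632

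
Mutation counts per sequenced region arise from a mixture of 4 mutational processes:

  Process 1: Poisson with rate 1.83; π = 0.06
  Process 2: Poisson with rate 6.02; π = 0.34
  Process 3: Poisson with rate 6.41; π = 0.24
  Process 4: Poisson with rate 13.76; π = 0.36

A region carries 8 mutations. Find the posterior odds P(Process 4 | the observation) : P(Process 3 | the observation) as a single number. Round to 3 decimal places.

Since P(k|x) ∝ w_k f_k(x), the posterior odds are w_i f_i(x) / (w_j f_j(x)).
Poisson probabilities:
  p_1 = e^(−1.83)·1.83^8/8! = 0.000500414
  p_2 = e^(−6.02)·6.02^8/8! = 0.103944
  p_3 = e^(−6.41)·6.41^8/8! = 0.116283
  p_4 = e^(−13.76)·13.76^8/8! = 0.0336926
Posterior odds = (w_4·p_4) / (w_3·p_3) = (0.36·0.0336926) / (0.24·0.116283) = 0.0121293 / 0.0279079 ≈ 0.435

0.435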